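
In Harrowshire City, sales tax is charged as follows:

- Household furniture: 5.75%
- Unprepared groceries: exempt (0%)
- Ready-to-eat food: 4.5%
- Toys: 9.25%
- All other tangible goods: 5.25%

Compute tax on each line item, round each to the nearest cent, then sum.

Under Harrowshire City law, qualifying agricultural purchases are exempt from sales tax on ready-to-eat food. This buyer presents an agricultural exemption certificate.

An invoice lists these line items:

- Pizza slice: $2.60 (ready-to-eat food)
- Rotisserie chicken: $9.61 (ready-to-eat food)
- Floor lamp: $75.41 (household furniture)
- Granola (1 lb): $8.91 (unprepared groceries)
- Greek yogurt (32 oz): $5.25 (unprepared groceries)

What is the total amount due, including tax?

Pizza slice $2.60: ready-to-eat food, buyer-exempt → 0% → $0.00
Rotisserie chicken $9.61: ready-to-eat food, buyer-exempt → 0% → $0.00
Floor lamp $75.41: household furniture → 5.75% → $4.34
Granola (1 lb) $8.91: unprepared groceries → 0% → $0.00
Greek yogurt (32 oz) $5.25: unprepared groceries → 0% → $0.00
Subtotal = $101.78; tax = $4.34; total due = $106.12

$106.12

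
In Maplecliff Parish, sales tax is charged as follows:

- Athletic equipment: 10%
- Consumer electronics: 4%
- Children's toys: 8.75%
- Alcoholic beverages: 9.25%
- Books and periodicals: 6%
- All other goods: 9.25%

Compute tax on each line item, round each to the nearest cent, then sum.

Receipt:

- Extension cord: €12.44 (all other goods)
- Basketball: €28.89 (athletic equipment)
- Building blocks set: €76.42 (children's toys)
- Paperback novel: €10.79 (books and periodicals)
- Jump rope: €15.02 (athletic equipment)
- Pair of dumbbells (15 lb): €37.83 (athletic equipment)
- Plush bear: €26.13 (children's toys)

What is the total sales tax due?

€18.95

Extension cord €12.44: all other goods → 9.25% → €1.15
Basketball €28.89: athletic equipment → 10% → €2.89
Building blocks set €76.42: children's toys → 8.75% → €6.69
Paperback novel €10.79: books and periodicals → 6% → €0.65
Jump rope €15.02: athletic equipment → 10% → €1.50
Pair of dumbbells (15 lb) €37.83: athletic equipment → 10% → €3.78
Plush bear €26.13: children's toys → 8.75% → €2.29
Total tax = €1.15 + €2.89 + €6.69 + €0.65 + €1.50 + €3.78 + €2.29 = €18.95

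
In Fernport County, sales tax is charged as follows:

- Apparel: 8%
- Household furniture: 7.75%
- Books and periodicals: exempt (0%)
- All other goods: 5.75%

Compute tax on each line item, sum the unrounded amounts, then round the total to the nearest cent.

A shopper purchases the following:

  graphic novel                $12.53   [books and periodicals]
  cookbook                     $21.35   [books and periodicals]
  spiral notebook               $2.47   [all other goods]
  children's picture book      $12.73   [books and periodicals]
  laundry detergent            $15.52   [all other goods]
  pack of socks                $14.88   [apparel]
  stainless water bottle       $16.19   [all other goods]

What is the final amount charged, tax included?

Graphic novel $12.53: books and periodicals → 0% → $0.00
Cookbook $21.35: books and periodicals → 0% → $0.00
Spiral notebook $2.47: all other goods → 5.75% → $0.142025
Children's picture book $12.73: books and periodicals → 0% → $0.00
Laundry detergent $15.52: all other goods → 5.75% → $0.8924
Pack of socks $14.88: apparel → 8% → $1.1904
Stainless water bottle $16.19: all other goods → 5.75% → $0.930925
Subtotal = $95.67; unrounded tax = $3.15575 → $3.16; total due = $98.83

$98.83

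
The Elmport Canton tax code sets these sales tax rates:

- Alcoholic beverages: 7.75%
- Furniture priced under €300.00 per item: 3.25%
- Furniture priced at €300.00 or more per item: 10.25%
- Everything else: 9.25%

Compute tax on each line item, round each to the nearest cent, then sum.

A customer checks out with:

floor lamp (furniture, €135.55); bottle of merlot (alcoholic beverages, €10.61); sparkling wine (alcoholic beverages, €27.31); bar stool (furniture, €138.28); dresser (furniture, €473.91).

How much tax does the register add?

Floor lamp €135.55: furniture, under €300.00 → 3.25% → €4.41
Bottle of merlot €10.61: alcoholic beverages → 7.75% → €0.82
Sparkling wine €27.31: alcoholic beverages → 7.75% → €2.12
Bar stool €138.28: furniture, under €300.00 → 3.25% → €4.49
Dresser €473.91: furniture, €300.00 or more → 10.25% → €48.58
Total tax = €4.41 + €0.82 + €2.12 + €4.49 + €48.58 = €60.42

€60.42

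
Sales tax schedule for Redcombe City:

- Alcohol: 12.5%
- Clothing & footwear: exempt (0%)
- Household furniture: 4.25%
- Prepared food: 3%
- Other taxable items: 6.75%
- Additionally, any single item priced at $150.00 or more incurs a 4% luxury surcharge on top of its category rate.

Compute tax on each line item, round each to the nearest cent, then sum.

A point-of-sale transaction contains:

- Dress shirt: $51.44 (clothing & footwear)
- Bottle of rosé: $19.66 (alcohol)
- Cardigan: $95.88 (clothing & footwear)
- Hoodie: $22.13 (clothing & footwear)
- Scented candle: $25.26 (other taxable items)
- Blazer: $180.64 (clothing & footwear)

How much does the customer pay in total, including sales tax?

$406.41

Dress shirt $51.44: clothing & footwear → 0% → $0.00
Bottle of rosé $19.66: alcohol → 12.5% → $2.46
Cardigan $95.88: clothing & footwear → 0% → $0.00
Hoodie $22.13: clothing & footwear → 0% → $0.00
Scented candle $25.26: other taxable items → 6.75% → $1.71
Blazer $180.64: clothing & footwear → 0% + 4% surcharge = 4% → $7.23
Subtotal = $395.01; tax = $11.40; total due = $406.41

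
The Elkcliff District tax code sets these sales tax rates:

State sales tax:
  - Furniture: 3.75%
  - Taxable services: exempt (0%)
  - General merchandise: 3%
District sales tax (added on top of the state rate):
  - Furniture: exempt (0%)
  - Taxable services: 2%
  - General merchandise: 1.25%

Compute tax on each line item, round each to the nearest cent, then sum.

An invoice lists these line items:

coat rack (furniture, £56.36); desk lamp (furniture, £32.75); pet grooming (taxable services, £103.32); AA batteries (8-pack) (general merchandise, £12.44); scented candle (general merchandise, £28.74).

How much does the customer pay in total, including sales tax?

£240.77

Coat rack £56.36: furniture → 3.75% + 0% district = 3.75% → £2.11
Desk lamp £32.75: furniture → 3.75% + 0% district = 3.75% → £1.23
Pet grooming £103.32: taxable services → 0% + 2% district = 2% → £2.07
AA batteries (8-pack) £12.44: general merchandise → 3% + 1.25% district = 4.25% → £0.53
Scented candle £28.74: general merchandise → 3% + 1.25% district = 4.25% → £1.22
Subtotal = £233.61; tax = £7.16; total due = £240.77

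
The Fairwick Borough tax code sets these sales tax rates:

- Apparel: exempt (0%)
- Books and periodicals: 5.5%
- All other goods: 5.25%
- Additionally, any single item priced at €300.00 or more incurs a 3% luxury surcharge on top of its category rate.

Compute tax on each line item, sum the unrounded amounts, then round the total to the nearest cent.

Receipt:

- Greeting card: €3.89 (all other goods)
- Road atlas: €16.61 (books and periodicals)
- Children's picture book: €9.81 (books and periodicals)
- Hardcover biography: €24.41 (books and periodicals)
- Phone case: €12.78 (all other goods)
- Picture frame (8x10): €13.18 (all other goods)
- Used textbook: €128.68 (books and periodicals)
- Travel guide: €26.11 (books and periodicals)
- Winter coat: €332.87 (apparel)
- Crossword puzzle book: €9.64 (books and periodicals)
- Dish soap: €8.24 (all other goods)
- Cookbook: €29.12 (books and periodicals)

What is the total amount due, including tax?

€640.77

Greeting card €3.89: all other goods → 5.25% → €0.204225
Road atlas €16.61: books and periodicals → 5.5% → €0.91355
Children's picture book €9.81: books and periodicals → 5.5% → €0.53955
Hardcover biography €24.41: books and periodicals → 5.5% → €1.34255
Phone case €12.78: all other goods → 5.25% → €0.67095
Picture frame (8x10) €13.18: all other goods → 5.25% → €0.69195
Used textbook €128.68: books and periodicals → 5.5% → €7.0774
Travel guide €26.11: books and periodicals → 5.5% → €1.43605
Winter coat €332.87: apparel → 0% + 3% surcharge = 3% → €9.9861
Crossword puzzle book €9.64: books and periodicals → 5.5% → €0.5302
Dish soap €8.24: all other goods → 5.25% → €0.4326
Cookbook €29.12: books and periodicals → 5.5% → €1.6016
Subtotal = €615.34; unrounded tax = €25.426725 → €25.43; total due = €640.77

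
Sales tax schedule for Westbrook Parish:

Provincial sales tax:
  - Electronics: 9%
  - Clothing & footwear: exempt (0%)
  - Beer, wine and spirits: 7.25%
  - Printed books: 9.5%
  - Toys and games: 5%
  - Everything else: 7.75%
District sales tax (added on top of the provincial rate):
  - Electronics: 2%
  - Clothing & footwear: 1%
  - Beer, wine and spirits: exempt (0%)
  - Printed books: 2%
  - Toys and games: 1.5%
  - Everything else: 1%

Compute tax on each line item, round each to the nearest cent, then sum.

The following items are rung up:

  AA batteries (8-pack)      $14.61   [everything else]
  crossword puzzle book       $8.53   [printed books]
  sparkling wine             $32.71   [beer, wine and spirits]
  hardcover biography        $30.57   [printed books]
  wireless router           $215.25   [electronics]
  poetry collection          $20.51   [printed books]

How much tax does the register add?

AA batteries (8-pack) $14.61: everything else → 7.75% + 1% district = 8.75% → $1.28
Crossword puzzle book $8.53: printed books → 9.5% + 2% district = 11.5% → $0.98
Sparkling wine $32.71: beer, wine and spirits → 7.25% + 0% district = 7.25% → $2.37
Hardcover biography $30.57: printed books → 9.5% + 2% district = 11.5% → $3.52
Wireless router $215.25: electronics → 9% + 2% district = 11% → $23.68
Poetry collection $20.51: printed books → 9.5% + 2% district = 11.5% → $2.36
Total tax = $1.28 + $0.98 + $2.37 + $3.52 + $23.68 + $2.36 = $34.19

$34.19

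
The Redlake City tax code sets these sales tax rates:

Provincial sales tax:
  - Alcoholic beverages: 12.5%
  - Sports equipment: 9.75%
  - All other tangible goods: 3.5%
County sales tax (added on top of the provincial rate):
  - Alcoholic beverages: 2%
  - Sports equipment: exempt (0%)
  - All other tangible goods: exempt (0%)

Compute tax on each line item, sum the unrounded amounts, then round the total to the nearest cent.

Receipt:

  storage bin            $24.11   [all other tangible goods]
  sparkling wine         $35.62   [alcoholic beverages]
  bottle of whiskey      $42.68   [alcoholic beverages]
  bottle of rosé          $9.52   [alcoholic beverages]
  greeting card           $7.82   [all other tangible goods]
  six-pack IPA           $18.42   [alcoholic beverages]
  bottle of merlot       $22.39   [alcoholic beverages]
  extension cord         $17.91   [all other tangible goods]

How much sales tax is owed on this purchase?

$20.40

Storage bin $24.11: all other tangible goods → 3.5% + 0% county = 3.5% → $0.84385
Sparkling wine $35.62: alcoholic beverages → 12.5% + 2% county = 14.5% → $5.1649
Bottle of whiskey $42.68: alcoholic beverages → 12.5% + 2% county = 14.5% → $6.1886
Bottle of rosé $9.52: alcoholic beverages → 12.5% + 2% county = 14.5% → $1.3804
Greeting card $7.82: all other tangible goods → 3.5% + 0% county = 3.5% → $0.2737
Six-pack IPA $18.42: alcoholic beverages → 12.5% + 2% county = 14.5% → $2.6709
Bottle of merlot $22.39: alcoholic beverages → 12.5% + 2% county = 14.5% → $3.24655
Extension cord $17.91: all other tangible goods → 3.5% + 0% county = 3.5% → $0.62685
Unrounded tax sum = $20.39575 → $20.40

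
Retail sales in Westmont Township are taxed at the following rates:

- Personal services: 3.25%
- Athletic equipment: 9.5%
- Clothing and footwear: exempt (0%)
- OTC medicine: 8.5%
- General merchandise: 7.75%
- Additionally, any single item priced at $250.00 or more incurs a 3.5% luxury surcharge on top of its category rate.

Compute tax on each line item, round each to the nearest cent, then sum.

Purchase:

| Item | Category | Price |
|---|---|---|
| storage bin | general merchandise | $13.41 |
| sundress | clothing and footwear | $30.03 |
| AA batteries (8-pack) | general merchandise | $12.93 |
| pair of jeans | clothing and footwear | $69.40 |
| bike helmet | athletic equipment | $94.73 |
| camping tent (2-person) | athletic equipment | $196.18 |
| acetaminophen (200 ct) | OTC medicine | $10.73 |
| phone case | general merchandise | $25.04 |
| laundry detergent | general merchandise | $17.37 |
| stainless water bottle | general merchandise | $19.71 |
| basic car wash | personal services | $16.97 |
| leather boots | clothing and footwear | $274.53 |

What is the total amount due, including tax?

$826.60

Storage bin $13.41: general merchandise → 7.75% → $1.04
Sundress $30.03: clothing and footwear → 0% → $0.00
AA batteries (8-pack) $12.93: general merchandise → 7.75% → $1.00
Pair of jeans $69.40: clothing and footwear → 0% → $0.00
Bike helmet $94.73: athletic equipment → 9.5% → $9.00
Camping tent (2-person) $196.18: athletic equipment → 9.5% → $18.64
Acetaminophen (200 ct) $10.73: OTC medicine → 8.5% → $0.91
Phone case $25.04: general merchandise → 7.75% → $1.94
Laundry detergent $17.37: general merchandise → 7.75% → $1.35
Stainless water bottle $19.71: general merchandise → 7.75% → $1.53
Basic car wash $16.97: personal services → 3.25% → $0.55
Leather boots $274.53: clothing and footwear → 0% + 3.5% surcharge = 3.5% → $9.61
Subtotal = $781.03; tax = $45.57; total due = $826.60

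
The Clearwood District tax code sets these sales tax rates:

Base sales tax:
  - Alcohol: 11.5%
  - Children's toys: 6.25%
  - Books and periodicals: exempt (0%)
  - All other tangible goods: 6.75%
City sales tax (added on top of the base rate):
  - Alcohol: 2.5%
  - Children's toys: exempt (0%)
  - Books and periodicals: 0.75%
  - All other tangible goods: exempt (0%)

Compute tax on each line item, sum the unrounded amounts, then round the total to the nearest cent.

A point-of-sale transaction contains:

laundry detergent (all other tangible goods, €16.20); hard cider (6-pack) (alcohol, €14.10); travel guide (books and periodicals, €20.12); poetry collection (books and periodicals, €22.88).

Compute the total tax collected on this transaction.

€3.39

Laundry detergent €16.20: all other tangible goods → 6.75% + 0% city = 6.75% → €1.0935
Hard cider (6-pack) €14.10: alcohol → 11.5% + 2.5% city = 14% → €1.974
Travel guide €20.12: books and periodicals → 0% + 0.75% city = 0.75% → €0.1509
Poetry collection €22.88: books and periodicals → 0% + 0.75% city = 0.75% → €0.1716
Unrounded tax sum = €3.39 → €3.39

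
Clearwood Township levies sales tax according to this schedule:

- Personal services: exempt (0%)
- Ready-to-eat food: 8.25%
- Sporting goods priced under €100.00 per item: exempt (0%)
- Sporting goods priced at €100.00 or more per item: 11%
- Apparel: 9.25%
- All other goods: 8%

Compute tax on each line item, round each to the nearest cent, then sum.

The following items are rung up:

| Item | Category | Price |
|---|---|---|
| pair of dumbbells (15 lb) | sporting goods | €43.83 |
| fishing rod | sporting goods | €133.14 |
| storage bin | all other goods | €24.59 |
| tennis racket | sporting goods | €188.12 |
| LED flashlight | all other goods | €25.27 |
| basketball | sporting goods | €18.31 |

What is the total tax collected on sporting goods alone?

€35.34

Pair of dumbbells (15 lb) €43.83: sporting goods, under €100.00 → 0% → €0.00
Fishing rod €133.14: sporting goods, €100.00 or more → 11% → €14.65
Tennis racket €188.12: sporting goods, €100.00 or more → 11% → €20.69
Basketball €18.31: sporting goods, under €100.00 → 0% → €0.00
Tax on sporting goods = €0.00 + €14.65 + €20.69 + €0.00 = €35.34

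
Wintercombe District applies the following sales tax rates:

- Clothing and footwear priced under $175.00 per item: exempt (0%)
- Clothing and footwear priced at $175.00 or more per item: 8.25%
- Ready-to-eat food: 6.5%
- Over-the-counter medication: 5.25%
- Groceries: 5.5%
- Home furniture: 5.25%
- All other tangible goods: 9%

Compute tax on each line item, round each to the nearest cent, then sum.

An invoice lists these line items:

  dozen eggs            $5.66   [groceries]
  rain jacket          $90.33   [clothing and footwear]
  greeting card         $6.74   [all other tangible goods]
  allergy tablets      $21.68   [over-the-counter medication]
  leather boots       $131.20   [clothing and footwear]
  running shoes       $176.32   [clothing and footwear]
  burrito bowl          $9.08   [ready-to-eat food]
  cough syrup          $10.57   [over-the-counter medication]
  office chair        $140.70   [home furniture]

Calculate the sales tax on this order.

$25.14

Dozen eggs $5.66: groceries → 5.5% → $0.31
Rain jacket $90.33: clothing and footwear, under $175.00 → 0% → $0.00
Greeting card $6.74: all other tangible goods → 9% → $0.61
Allergy tablets $21.68: over-the-counter medication → 5.25% → $1.14
Leather boots $131.20: clothing and footwear, under $175.00 → 0% → $0.00
Running shoes $176.32: clothing and footwear, $175.00 or more → 8.25% → $14.55
Burrito bowl $9.08: ready-to-eat food → 6.5% → $0.59
Cough syrup $10.57: over-the-counter medication → 5.25% → $0.55
Office chair $140.70: home furniture → 5.25% → $7.39
Total tax = $0.31 + $0.61 + $1.14 + $14.55 + $0.59 + $0.55 + $7.39 = $25.14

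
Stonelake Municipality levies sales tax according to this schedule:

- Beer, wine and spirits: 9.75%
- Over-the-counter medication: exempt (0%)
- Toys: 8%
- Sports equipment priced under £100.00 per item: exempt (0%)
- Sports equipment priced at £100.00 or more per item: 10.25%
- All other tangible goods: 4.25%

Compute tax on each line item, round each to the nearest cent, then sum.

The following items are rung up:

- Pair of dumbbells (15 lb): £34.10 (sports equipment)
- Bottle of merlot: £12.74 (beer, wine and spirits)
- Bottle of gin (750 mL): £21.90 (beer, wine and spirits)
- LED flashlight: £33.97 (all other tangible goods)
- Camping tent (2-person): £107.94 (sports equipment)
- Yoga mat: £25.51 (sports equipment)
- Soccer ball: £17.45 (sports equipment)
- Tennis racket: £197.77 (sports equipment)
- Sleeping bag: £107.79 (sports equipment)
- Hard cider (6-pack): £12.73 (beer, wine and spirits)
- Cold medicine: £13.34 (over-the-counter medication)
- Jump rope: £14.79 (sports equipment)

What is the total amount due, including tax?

Pair of dumbbells (15 lb) £34.10: sports equipment, under £100.00 → 0% → £0.00
Bottle of merlot £12.74: beer, wine and spirits → 9.75% → £1.24
Bottle of gin (750 mL) £21.90: beer, wine and spirits → 9.75% → £2.14
LED flashlight £33.97: all other tangible goods → 4.25% → £1.44
Camping tent (2-person) £107.94: sports equipment, £100.00 or more → 10.25% → £11.06
Yoga mat £25.51: sports equipment, under £100.00 → 0% → £0.00
Soccer ball £17.45: sports equipment, under £100.00 → 0% → £0.00
Tennis racket £197.77: sports equipment, £100.00 or more → 10.25% → £20.27
Sleeping bag £107.79: sports equipment, £100.00 or more → 10.25% → £11.05
Hard cider (6-pack) £12.73: beer, wine and spirits → 9.75% → £1.24
Cold medicine £13.34: over-the-counter medication → 0% → £0.00
Jump rope £14.79: sports equipment, under £100.00 → 0% → £0.00
Subtotal = £600.03; tax = £48.44; total due = £648.47

£648.47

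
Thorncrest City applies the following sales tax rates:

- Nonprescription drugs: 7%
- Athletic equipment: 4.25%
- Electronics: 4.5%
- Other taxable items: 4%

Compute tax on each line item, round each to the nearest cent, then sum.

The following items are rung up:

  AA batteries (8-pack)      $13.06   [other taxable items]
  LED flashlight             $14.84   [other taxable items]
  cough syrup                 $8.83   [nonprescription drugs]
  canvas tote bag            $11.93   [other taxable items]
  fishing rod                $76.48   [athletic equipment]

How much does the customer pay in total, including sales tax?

$130.60

AA batteries (8-pack) $13.06: other taxable items → 4% → $0.52
LED flashlight $14.84: other taxable items → 4% → $0.59
Cough syrup $8.83: nonprescription drugs → 7% → $0.62
Canvas tote bag $11.93: other taxable items → 4% → $0.48
Fishing rod $76.48: athletic equipment → 4.25% → $3.25
Subtotal = $125.14; tax = $5.46; total due = $130.60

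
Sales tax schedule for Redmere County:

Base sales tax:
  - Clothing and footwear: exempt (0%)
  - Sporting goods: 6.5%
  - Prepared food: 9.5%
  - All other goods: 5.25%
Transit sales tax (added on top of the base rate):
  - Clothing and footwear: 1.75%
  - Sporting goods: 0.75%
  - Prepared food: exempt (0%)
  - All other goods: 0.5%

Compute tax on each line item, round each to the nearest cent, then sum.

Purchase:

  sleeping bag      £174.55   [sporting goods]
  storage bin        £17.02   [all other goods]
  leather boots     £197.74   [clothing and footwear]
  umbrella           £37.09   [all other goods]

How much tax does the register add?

Sleeping bag £174.55: sporting goods → 6.5% + 0.75% transit = 7.25% → £12.65
Storage bin £17.02: all other goods → 5.25% + 0.5% transit = 5.75% → £0.98
Leather boots £197.74: clothing and footwear → 0% + 1.75% transit = 1.75% → £3.46
Umbrella £37.09: all other goods → 5.25% + 0.5% transit = 5.75% → £2.13
Total tax = £12.65 + £0.98 + £3.46 + £2.13 = £19.22

£19.22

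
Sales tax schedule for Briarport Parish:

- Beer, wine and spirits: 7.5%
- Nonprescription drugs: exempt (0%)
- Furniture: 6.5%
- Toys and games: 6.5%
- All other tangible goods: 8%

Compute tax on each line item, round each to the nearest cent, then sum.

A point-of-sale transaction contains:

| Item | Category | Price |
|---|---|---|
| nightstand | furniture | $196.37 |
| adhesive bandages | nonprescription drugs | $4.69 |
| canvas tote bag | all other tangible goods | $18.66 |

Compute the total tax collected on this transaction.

$14.25

Nightstand $196.37: furniture → 6.5% → $12.76
Adhesive bandages $4.69: nonprescription drugs → 0% → $0.00
Canvas tote bag $18.66: all other tangible goods → 8% → $1.49
Total tax = $12.76 + $1.49 = $14.25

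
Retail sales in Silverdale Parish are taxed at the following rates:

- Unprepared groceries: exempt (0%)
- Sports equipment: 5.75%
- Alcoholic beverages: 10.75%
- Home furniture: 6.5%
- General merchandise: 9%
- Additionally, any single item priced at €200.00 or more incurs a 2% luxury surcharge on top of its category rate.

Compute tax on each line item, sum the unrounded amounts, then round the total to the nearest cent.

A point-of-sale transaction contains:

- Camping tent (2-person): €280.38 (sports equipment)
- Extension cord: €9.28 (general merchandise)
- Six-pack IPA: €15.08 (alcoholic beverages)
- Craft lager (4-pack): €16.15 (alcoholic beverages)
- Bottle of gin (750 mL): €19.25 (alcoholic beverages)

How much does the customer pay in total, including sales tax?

€368.13

Camping tent (2-person) €280.38: sports equipment → 5.75% + 2% surcharge = 7.75% → €21.72945
Extension cord €9.28: general merchandise → 9% → €0.8352
Six-pack IPA €15.08: alcoholic beverages → 10.75% → €1.6211
Craft lager (4-pack) €16.15: alcoholic beverages → 10.75% → €1.736125
Bottle of gin (750 mL) €19.25: alcoholic beverages → 10.75% → €2.069375
Subtotal = €340.14; unrounded tax = €27.99125 → €27.99; total due = €368.13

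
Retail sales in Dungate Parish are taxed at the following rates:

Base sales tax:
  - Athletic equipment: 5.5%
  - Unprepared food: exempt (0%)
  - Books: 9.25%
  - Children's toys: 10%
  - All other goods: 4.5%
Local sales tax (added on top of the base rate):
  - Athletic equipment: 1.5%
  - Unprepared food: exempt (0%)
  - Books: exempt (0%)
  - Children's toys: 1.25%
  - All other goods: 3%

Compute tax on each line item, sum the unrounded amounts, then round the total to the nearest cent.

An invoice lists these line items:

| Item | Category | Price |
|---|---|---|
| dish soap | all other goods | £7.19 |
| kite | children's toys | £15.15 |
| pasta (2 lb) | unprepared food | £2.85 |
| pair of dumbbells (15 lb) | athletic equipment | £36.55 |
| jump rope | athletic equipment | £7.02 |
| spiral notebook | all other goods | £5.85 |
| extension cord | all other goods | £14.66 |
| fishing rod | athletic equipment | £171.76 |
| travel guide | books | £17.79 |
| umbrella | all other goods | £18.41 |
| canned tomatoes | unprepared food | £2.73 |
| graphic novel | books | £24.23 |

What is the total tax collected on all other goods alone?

£3.46

Dish soap £7.19: all other goods → 4.5% + 3% local = 7.5% → £0.53925
Spiral notebook £5.85: all other goods → 4.5% + 3% local = 7.5% → £0.43875
Extension cord £14.66: all other goods → 4.5% + 3% local = 7.5% → £1.0995
Umbrella £18.41: all other goods → 4.5% + 3% local = 7.5% → £1.38075
Tax on all other goods: unrounded sum = £3.45825 → £3.46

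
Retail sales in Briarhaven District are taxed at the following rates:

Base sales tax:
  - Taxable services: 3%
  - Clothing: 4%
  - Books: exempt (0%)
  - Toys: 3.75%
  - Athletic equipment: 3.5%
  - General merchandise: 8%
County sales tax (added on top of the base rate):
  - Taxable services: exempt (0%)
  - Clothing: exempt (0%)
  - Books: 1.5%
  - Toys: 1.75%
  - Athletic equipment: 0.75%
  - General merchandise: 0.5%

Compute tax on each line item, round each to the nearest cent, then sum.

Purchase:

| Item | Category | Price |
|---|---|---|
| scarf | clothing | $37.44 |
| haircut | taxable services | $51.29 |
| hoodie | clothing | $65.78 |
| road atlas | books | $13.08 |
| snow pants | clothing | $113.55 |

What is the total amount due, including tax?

$291.55

Scarf $37.44: clothing → 4% + 0% county = 4% → $1.50
Haircut $51.29: taxable services → 3% + 0% county = 3% → $1.54
Hoodie $65.78: clothing → 4% + 0% county = 4% → $2.63
Road atlas $13.08: books → 0% + 1.5% county = 1.5% → $0.20
Snow pants $113.55: clothing → 4% + 0% county = 4% → $4.54
Subtotal = $281.14; tax = $10.41; total due = $291.55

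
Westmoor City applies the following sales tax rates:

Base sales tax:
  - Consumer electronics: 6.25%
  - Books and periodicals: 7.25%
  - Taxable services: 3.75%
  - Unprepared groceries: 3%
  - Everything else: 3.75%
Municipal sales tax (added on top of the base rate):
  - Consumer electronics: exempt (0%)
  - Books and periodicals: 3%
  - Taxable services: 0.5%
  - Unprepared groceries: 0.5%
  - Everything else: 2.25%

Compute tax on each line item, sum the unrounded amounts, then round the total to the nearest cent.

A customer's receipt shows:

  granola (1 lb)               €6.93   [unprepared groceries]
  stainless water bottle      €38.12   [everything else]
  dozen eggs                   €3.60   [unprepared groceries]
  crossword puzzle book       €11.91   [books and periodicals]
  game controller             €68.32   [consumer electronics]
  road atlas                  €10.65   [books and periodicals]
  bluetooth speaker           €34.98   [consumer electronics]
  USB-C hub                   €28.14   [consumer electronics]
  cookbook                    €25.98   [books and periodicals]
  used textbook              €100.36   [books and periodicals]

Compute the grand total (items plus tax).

Granola (1 lb) €6.93: unprepared groceries → 3% + 0.5% municipal = 3.5% → €0.24255
Stainless water bottle €38.12: everything else → 3.75% + 2.25% municipal = 6% → €2.2872
Dozen eggs €3.60: unprepared groceries → 3% + 0.5% municipal = 3.5% → €0.126
Crossword puzzle book €11.91: books and periodicals → 7.25% + 3% municipal = 10.25% → €1.220775
Game controller €68.32: consumer electronics → 6.25% + 0% municipal = 6.25% → €4.27
Road atlas €10.65: books and periodicals → 7.25% + 3% municipal = 10.25% → €1.091625
Bluetooth speaker €34.98: consumer electronics → 6.25% + 0% municipal = 6.25% → €2.18625
USB-C hub €28.14: consumer electronics → 6.25% + 0% municipal = 6.25% → €1.75875
Cookbook €25.98: books and periodicals → 7.25% + 3% municipal = 10.25% → €2.66295
Used textbook €100.36: books and periodicals → 7.25% + 3% municipal = 10.25% → €10.2869
Subtotal = €328.99; unrounded tax = €26.133 → €26.13; total due = €355.12

€355.12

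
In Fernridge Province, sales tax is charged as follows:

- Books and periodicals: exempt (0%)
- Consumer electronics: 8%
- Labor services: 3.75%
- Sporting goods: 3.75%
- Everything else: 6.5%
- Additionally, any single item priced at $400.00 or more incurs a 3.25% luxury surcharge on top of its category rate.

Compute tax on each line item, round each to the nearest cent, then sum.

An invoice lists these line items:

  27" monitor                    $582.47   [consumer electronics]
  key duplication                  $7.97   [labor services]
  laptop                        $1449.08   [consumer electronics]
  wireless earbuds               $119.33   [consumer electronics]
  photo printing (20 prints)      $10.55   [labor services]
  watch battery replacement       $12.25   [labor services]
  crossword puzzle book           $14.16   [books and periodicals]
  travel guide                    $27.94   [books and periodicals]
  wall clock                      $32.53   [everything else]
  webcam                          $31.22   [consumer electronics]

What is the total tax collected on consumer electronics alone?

27" monitor $582.47: consumer electronics → 8% + 3.25% surcharge = 11.25% → $65.53
Laptop $1449.08: consumer electronics → 8% + 3.25% surcharge = 11.25% → $163.02
Wireless earbuds $119.33: consumer electronics → 8% → $9.55
Webcam $31.22: consumer electronics → 8% → $2.50
Tax on consumer electronics = $65.53 + $163.02 + $9.55 + $2.50 = $240.60

$240.60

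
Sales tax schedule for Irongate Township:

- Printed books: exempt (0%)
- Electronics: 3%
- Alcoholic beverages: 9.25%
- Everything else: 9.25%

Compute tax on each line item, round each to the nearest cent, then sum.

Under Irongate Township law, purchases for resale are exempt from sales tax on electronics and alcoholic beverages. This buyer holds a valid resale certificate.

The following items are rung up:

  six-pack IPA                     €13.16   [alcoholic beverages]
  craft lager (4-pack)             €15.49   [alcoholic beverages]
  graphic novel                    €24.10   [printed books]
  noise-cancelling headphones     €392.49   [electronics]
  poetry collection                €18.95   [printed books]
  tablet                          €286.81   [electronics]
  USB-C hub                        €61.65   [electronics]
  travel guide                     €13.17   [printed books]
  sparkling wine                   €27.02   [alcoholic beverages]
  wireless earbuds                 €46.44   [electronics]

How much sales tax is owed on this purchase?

€0.00

Six-pack IPA €13.16: alcoholic beverages, buyer-exempt → 0% → €0.00
Craft lager (4-pack) €15.49: alcoholic beverages, buyer-exempt → 0% → €0.00
Graphic novel €24.10: printed books → 0% → €0.00
Noise-cancelling headphones €392.49: electronics, buyer-exempt → 0% → €0.00
Poetry collection €18.95: printed books → 0% → €0.00
Tablet €286.81: electronics, buyer-exempt → 0% → €0.00
USB-C hub €61.65: electronics, buyer-exempt → 0% → €0.00
Travel guide €13.17: printed books → 0% → €0.00
Sparkling wine €27.02: alcoholic beverages, buyer-exempt → 0% → €0.00
Wireless earbuds €46.44: electronics, buyer-exempt → 0% → €0.00
Total tax = €0.00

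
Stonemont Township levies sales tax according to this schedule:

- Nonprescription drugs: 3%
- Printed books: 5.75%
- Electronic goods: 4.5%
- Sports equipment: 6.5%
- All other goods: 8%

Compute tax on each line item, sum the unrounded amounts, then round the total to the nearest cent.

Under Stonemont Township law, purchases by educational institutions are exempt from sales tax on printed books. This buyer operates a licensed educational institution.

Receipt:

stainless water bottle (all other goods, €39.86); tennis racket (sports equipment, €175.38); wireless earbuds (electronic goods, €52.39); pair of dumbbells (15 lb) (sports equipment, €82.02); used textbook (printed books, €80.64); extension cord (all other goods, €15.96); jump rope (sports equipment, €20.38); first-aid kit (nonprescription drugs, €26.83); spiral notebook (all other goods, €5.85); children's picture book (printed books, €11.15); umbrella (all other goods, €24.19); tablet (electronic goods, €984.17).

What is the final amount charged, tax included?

Stainless water bottle €39.86: all other goods → 8% → €3.1888
Tennis racket €175.38: sports equipment → 6.5% → €11.3997
Wireless earbuds €52.39: electronic goods → 4.5% → €2.35755
Pair of dumbbells (15 lb) €82.02: sports equipment → 6.5% → €5.3313
Used textbook €80.64: printed books, buyer-exempt → 0% → €0.00
Extension cord €15.96: all other goods → 8% → €1.2768
Jump rope €20.38: sports equipment → 6.5% → €1.3247
First-aid kit €26.83: nonprescription drugs → 3% → €0.8049
Spiral notebook €5.85: all other goods → 8% → €0.468
Children's picture book €11.15: printed books, buyer-exempt → 0% → €0.00
Umbrella €24.19: all other goods → 8% → €1.9352
Tablet €984.17: electronic goods → 4.5% → €44.28765
Subtotal = €1518.82; unrounded tax = €72.3746 → €72.37; total due = €1591.19

€1591.19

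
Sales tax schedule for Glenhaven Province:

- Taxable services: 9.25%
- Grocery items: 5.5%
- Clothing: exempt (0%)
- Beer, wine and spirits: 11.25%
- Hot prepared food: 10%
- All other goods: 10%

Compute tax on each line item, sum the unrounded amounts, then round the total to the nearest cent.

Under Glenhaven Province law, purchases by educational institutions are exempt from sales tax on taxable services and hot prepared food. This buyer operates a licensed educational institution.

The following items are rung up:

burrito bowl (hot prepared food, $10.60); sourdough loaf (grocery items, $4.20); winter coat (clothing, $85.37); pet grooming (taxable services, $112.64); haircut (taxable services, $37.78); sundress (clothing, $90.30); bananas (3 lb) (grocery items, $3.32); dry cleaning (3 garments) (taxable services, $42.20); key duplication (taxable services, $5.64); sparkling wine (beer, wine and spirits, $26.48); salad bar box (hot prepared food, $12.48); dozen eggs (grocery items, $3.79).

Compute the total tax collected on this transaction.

Burrito bowl $10.60: hot prepared food, buyer-exempt → 0% → $0.00
Sourdough loaf $4.20: grocery items → 5.5% → $0.231
Winter coat $85.37: clothing → 0% → $0.00
Pet grooming $112.64: taxable services, buyer-exempt → 0% → $0.00
Haircut $37.78: taxable services, buyer-exempt → 0% → $0.00
Sundress $90.30: clothing → 0% → $0.00
Bananas (3 lb) $3.32: grocery items → 5.5% → $0.1826
Dry cleaning (3 garments) $42.20: taxable services, buyer-exempt → 0% → $0.00
Key duplication $5.64: taxable services, buyer-exempt → 0% → $0.00
Sparkling wine $26.48: beer, wine and spirits → 11.25% → $2.979
Salad bar box $12.48: hot prepared food, buyer-exempt → 0% → $0.00
Dozen eggs $3.79: grocery items → 5.5% → $0.20845
Unrounded tax sum = $3.60105 → $3.60

$3.60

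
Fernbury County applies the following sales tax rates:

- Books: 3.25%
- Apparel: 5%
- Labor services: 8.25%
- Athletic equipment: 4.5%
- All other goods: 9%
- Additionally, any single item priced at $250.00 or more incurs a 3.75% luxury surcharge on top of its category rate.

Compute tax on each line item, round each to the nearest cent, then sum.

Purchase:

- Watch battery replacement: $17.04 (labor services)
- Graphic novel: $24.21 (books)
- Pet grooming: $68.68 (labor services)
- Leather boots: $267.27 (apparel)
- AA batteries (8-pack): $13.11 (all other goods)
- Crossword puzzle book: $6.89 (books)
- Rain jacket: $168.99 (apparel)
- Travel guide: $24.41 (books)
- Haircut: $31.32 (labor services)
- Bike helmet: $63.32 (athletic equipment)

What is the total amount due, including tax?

$732.57

Watch battery replacement $17.04: labor services → 8.25% → $1.41
Graphic novel $24.21: books → 3.25% → $0.79
Pet grooming $68.68: labor services → 8.25% → $5.67
Leather boots $267.27: apparel → 5% + 3.75% surcharge = 8.75% → $23.39
AA batteries (8-pack) $13.11: all other goods → 9% → $1.18
Crossword puzzle book $6.89: books → 3.25% → $0.22
Rain jacket $168.99: apparel → 5% → $8.45
Travel guide $24.41: books → 3.25% → $0.79
Haircut $31.32: labor services → 8.25% → $2.58
Bike helmet $63.32: athletic equipment → 4.5% → $2.85
Subtotal = $685.24; tax = $47.33; total due = $732.57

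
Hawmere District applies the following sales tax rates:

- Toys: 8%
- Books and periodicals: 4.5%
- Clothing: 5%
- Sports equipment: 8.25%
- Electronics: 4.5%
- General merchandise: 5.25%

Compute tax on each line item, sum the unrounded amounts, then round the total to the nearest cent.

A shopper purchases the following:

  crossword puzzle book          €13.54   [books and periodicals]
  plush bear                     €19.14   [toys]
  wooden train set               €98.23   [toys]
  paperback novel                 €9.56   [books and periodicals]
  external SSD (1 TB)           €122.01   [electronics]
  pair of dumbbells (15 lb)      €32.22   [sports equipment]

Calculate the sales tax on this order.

€18.58

Crossword puzzle book €13.54: books and periodicals → 4.5% → €0.6093
Plush bear €19.14: toys → 8% → €1.5312
Wooden train set €98.23: toys → 8% → €7.8584
Paperback novel €9.56: books and periodicals → 4.5% → €0.4302
External SSD (1 TB) €122.01: electronics → 4.5% → €5.49045
Pair of dumbbells (15 lb) €32.22: sports equipment → 8.25% → €2.65815
Unrounded tax sum = €18.5777 → €18.58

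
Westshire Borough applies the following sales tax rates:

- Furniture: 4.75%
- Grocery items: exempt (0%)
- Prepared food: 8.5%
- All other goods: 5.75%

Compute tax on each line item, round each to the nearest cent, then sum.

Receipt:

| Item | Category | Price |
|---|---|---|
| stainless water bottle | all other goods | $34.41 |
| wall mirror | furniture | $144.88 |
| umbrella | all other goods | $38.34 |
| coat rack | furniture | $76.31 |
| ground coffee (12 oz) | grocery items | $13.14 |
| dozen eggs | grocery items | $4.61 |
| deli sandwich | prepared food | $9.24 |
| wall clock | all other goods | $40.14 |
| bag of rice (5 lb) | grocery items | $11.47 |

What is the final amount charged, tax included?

$390.32

Stainless water bottle $34.41: all other goods → 5.75% → $1.98
Wall mirror $144.88: furniture → 4.75% → $6.88
Umbrella $38.34: all other goods → 5.75% → $2.20
Coat rack $76.31: furniture → 4.75% → $3.62
Ground coffee (12 oz) $13.14: grocery items → 0% → $0.00
Dozen eggs $4.61: grocery items → 0% → $0.00
Deli sandwich $9.24: prepared food → 8.5% → $0.79
Wall clock $40.14: all other goods → 5.75% → $2.31
Bag of rice (5 lb) $11.47: grocery items → 0% → $0.00
Subtotal = $372.54; tax = $17.78; total due = $390.32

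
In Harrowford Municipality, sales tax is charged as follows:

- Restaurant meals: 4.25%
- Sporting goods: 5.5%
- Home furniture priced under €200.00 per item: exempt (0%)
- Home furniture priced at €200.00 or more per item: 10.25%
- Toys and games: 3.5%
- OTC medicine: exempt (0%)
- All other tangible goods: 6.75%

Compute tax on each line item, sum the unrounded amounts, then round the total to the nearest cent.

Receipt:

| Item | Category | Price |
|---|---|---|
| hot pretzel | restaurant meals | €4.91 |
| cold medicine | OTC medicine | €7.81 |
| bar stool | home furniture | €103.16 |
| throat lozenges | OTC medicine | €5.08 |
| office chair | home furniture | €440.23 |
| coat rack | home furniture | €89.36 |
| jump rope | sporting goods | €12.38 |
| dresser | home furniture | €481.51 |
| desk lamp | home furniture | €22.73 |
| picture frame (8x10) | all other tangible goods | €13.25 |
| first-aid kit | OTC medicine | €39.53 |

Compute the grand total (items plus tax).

Hot pretzel €4.91: restaurant meals → 4.25% → €0.208675
Cold medicine €7.81: OTC medicine → 0% → €0.00
Bar stool €103.16: home furniture, under €200.00 → 0% → €0.00
Throat lozenges €5.08: OTC medicine → 0% → €0.00
Office chair €440.23: home furniture, €200.00 or more → 10.25% → €45.123575
Coat rack €89.36: home furniture, under €200.00 → 0% → €0.00
Jump rope €12.38: sporting goods → 5.5% → €0.6809
Dresser €481.51: home furniture, €200.00 or more → 10.25% → €49.354775
Desk lamp €22.73: home furniture, under €200.00 → 0% → €0.00
Picture frame (8x10) €13.25: all other tangible goods → 6.75% → €0.894375
First-aid kit €39.53: OTC medicine → 0% → €0.00
Subtotal = €1219.95; unrounded tax = €96.2623 → €96.26; total due = €1316.21

€1316.21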